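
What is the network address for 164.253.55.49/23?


IP:   10100100.11111101.00110111.00110001
Mask: 11111111.11111111.11111110.00000000
AND operation:
Net:  10100100.11111101.00110110.00000000
Network: 164.253.54.0/23


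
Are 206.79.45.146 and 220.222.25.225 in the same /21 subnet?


Mask: 255.255.248.0
206.79.45.146 AND mask = 206.79.40.0
220.222.25.225 AND mask = 220.222.24.0
No, different subnets (206.79.40.0 vs 220.222.24.0)


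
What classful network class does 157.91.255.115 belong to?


First octet: 157
Binary: 10011101
10xxxxxx -> Class B (128-191)
Class B, default mask 255.255.0.0 (/16)


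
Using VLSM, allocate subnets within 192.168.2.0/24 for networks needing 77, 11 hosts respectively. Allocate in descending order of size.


77 hosts -> /25 (126 usable): 192.168.2.0/25
11 hosts -> /28 (14 usable): 192.168.2.128/28
Allocation: 192.168.2.0/25 (77 hosts, 126 usable); 192.168.2.128/28 (11 hosts, 14 usable)


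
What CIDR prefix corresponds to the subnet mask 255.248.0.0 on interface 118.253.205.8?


Binary: 11111111.11111000.00000000.00000000
Count leading 1s
Prefix: /13


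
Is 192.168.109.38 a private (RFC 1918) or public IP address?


RFC 1918 private ranges:
  10.0.0.0/8 (10.0.0.0 - 10.255.255.255)
  172.16.0.0/12 (172.16.0.0 - 172.31.255.255)
  192.168.0.0/16 (192.168.0.0 - 192.168.255.255)
Private (in 192.168.0.0/16)


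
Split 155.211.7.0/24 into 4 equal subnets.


New prefix = 24 + 2 = 26
Each subnet has 64 addresses
  155.211.7.0/26
  155.211.7.64/26
  155.211.7.128/26
  155.211.7.192/26
Subnets: 155.211.7.0/26, 155.211.7.64/26, 155.211.7.128/26, 155.211.7.192/26


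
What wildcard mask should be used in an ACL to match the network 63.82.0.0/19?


Subnet mask: 255.255.224.0
Wildcard = 255.255.255.255 - subnet mask
255 - 255 = 0
255 - 255 = 0
255 - 224 = 31
255 - 0 = 255
Wildcard: 0.0.31.255


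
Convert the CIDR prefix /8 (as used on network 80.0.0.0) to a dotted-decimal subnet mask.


/8 means 8 network bits, 24 host bits
Binary: 11111111000000000000000000000000
Mask: 255.0.0.0


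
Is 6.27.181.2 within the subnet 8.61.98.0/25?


Subnet network: 8.61.98.0
Test IP AND mask: 6.27.181.0
No, 6.27.181.2 is not in 8.61.98.0/25


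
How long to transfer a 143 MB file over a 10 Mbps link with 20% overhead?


Effective throughput = 10 * (1 - 20/100) = 8 Mbps
File size in Mb = 143 * 8 = 1144 Mb
Time = 1144 / 8
Time = 143 seconds


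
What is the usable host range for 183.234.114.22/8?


Network: 183.0.0.0
Broadcast: 183.255.255.255
First usable = network + 1
Last usable = broadcast - 1
Range: 183.0.0.1 to 183.255.255.254


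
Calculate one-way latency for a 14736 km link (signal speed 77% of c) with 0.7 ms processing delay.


Speed = 0.77 * 3e5 km/s = 231000 km/s
Propagation delay = 14736 / 231000 = 0.0638 s = 63.7922 ms
Processing delay = 0.7 ms
Total one-way latency = 64.4922 ms


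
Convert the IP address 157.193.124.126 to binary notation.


157 = 10011101
193 = 11000001
124 = 01111100
126 = 01111110
Binary: 10011101.11000001.01111100.01111110


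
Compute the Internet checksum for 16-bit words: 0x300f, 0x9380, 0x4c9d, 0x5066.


Sum all words (with carry folding):
+ 0x300f = 0x300f
+ 0x9380 = 0xc38f
+ 0x4c9d = 0x102d
+ 0x5066 = 0x6093
One's complement: ~0x6093
Checksum = 0x9f6c


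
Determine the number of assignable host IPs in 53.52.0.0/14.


Host bits = 32 - 14 = 18
Total addresses = 2^18 = 262144
Usable = total - 2 (network and broadcast)
Usable hosts: 262142


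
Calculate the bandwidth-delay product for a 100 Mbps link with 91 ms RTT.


BDP = bandwidth * RTT
= 100 Mbps * 91 ms
= 100 * 1e6 * 91 / 1000 bits
= 9100000 bits
= 1137500 bytes
= 1110.8398 KB
BDP = 9100000 bits (1137500 bytes)


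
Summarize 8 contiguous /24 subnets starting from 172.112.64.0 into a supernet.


Original prefix: /24
Number of subnets: 8 = 2^3
New prefix = 24 - 3 = 21
Supernet: 172.112.64.0/21


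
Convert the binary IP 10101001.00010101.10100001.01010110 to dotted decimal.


10101001 = 169
00010101 = 21
10100001 = 161
01010110 = 86
IP: 169.21.161.86


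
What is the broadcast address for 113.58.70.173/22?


Network: 113.58.68.0/22
Host bits = 10
Set all host bits to 1:
Broadcast: 113.58.71.255


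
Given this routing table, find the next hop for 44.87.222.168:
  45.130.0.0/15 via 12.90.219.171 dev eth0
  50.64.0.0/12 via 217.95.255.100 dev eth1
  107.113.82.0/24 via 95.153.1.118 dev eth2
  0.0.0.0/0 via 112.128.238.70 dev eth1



Longest prefix match for 44.87.222.168:
  /15 45.130.0.0: no
  /12 50.64.0.0: no
  /24 107.113.82.0: no
  /0 0.0.0.0: MATCH
Selected: next-hop 112.128.238.70 via eth1 (matched /0)


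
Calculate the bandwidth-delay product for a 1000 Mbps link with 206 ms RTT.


BDP = bandwidth * RTT
= 1000 Mbps * 206 ms
= 1000 * 1e6 * 206 / 1000 bits
= 206000000 bits
= 25750000 bytes
= 25146.4844 KB
BDP = 206000000 bits (25750000 bytes)


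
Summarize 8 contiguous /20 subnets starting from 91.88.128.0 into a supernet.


Original prefix: /20
Number of subnets: 8 = 2^3
New prefix = 20 - 3 = 17
Supernet: 91.88.128.0/17


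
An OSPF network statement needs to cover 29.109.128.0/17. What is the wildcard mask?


Subnet mask: 255.255.128.0
Wildcard = 255.255.255.255 - subnet mask
255 - 255 = 0
255 - 255 = 0
255 - 128 = 127
255 - 0 = 255
Wildcard: 0.0.127.255


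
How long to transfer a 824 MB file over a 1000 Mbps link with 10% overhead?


Effective throughput = 1000 * (1 - 10/100) = 900 Mbps
File size in Mb = 824 * 8 = 6592 Mb
Time = 6592 / 900
Time = 7.3244 seconds


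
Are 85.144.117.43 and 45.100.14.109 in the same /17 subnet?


Mask: 255.255.128.0
85.144.117.43 AND mask = 85.144.0.0
45.100.14.109 AND mask = 45.100.0.0
No, different subnets (85.144.0.0 vs 45.100.0.0)


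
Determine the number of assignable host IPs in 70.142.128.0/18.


Host bits = 32 - 18 = 14
Total addresses = 2^14 = 16384
Usable = total - 2 (network and broadcast)
Usable hosts: 16382


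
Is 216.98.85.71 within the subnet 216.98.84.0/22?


Subnet network: 216.98.84.0
Test IP AND mask: 216.98.84.0
Yes, 216.98.85.71 is in 216.98.84.0/22


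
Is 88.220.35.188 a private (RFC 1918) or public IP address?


RFC 1918 private ranges:
  10.0.0.0/8 (10.0.0.0 - 10.255.255.255)
  172.16.0.0/12 (172.16.0.0 - 172.31.255.255)
  192.168.0.0/16 (192.168.0.0 - 192.168.255.255)
Public (not in any RFC 1918 range)


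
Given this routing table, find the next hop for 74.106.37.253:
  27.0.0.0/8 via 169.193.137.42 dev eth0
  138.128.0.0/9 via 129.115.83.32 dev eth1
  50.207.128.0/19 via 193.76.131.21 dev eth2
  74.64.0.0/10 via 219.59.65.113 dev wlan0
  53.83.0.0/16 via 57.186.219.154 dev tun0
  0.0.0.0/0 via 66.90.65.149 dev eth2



Longest prefix match for 74.106.37.253:
  /8 27.0.0.0: no
  /9 138.128.0.0: no
  /19 50.207.128.0: no
  /10 74.64.0.0: MATCH
  /16 53.83.0.0: no
  /0 0.0.0.0: MATCH
Selected: next-hop 219.59.65.113 via wlan0 (matched /10)


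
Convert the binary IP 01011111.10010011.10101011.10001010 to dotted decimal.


01011111 = 95
10010011 = 147
10101011 = 171
10001010 = 138
IP: 95.147.171.138


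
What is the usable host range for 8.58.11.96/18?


Network: 8.58.0.0
Broadcast: 8.58.63.255
First usable = network + 1
Last usable = broadcast - 1
Range: 8.58.0.1 to 8.58.63.254


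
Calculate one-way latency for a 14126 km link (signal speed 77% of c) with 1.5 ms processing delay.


Speed = 0.77 * 3e5 km/s = 231000 km/s
Propagation delay = 14126 / 231000 = 0.0612 s = 61.1515 ms
Processing delay = 1.5 ms
Total one-way latency = 62.6515 ms


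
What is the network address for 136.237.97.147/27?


IP:   10001000.11101101.01100001.10010011
Mask: 11111111.11111111.11111111.11100000
AND operation:
Net:  10001000.11101101.01100001.10000000
Network: 136.237.97.128/27


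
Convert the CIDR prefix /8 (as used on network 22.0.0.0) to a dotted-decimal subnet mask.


/8 means 8 network bits, 24 host bits
Binary: 11111111000000000000000000000000
Mask: 255.0.0.0


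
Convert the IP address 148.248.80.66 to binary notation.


148 = 10010100
248 = 11111000
80 = 01010000
66 = 01000010
Binary: 10010100.11111000.01010000.01000010


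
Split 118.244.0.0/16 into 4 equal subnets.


New prefix = 16 + 2 = 18
Each subnet has 16384 addresses
  118.244.0.0/18
  118.244.64.0/18
  118.244.128.0/18
  118.244.192.0/18
Subnets: 118.244.0.0/18, 118.244.64.0/18, 118.244.128.0/18, 118.244.192.0/18


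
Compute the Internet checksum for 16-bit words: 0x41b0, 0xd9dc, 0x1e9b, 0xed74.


Sum all words (with carry folding):
+ 0x41b0 = 0x41b0
+ 0xd9dc = 0x1b8d
+ 0x1e9b = 0x3a28
+ 0xed74 = 0x279d
One's complement: ~0x279d
Checksum = 0xd862


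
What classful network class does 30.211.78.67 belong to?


First octet: 30
Binary: 00011110
0xxxxxxx -> Class A (1-126)
Class A, default mask 255.0.0.0 (/8)


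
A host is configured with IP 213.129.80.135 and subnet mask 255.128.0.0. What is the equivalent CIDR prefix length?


Binary: 11111111.10000000.00000000.00000000
Count leading 1s
Prefix: /9


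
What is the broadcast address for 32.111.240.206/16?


Network: 32.111.0.0/16
Host bits = 16
Set all host bits to 1:
Broadcast: 32.111.255.255


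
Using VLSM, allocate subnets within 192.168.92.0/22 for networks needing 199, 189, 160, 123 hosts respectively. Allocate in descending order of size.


199 hosts -> /24 (254 usable): 192.168.92.0/24
189 hosts -> /24 (254 usable): 192.168.93.0/24
160 hosts -> /24 (254 usable): 192.168.94.0/24
123 hosts -> /25 (126 usable): 192.168.95.0/25
Allocation: 192.168.92.0/24 (199 hosts, 254 usable); 192.168.93.0/24 (189 hosts, 254 usable); 192.168.94.0/24 (160 hosts, 254 usable); 192.168.95.0/25 (123 hosts, 126 usable)


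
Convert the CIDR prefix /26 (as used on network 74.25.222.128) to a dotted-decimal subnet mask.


/26 means 26 network bits, 6 host bits
Binary: 11111111111111111111111111000000
Mask: 255.255.255.192


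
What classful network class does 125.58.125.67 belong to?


First octet: 125
Binary: 01111101
0xxxxxxx -> Class A (1-126)
Class A, default mask 255.0.0.0 (/8)


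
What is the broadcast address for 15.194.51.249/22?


Network: 15.194.48.0/22
Host bits = 10
Set all host bits to 1:
Broadcast: 15.194.51.255


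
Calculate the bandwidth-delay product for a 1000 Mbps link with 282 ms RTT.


BDP = bandwidth * RTT
= 1000 Mbps * 282 ms
= 1000 * 1e6 * 282 / 1000 bits
= 282000000 bits
= 35250000 bytes
= 34423.8281 KB
BDP = 282000000 bits (35250000 bytes)


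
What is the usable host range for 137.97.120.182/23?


Network: 137.97.120.0
Broadcast: 137.97.121.255
First usable = network + 1
Last usable = broadcast - 1
Range: 137.97.120.1 to 137.97.121.254


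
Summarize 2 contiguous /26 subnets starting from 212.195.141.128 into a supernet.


Original prefix: /26
Number of subnets: 2 = 2^1
New prefix = 26 - 1 = 25
Supernet: 212.195.141.128/25


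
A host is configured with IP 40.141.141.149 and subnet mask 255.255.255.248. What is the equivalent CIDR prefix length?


Binary: 11111111.11111111.11111111.11111000
Count leading 1s
Prefix: /29


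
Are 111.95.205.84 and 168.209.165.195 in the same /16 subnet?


Mask: 255.255.0.0
111.95.205.84 AND mask = 111.95.0.0
168.209.165.195 AND mask = 168.209.0.0
No, different subnets (111.95.0.0 vs 168.209.0.0)


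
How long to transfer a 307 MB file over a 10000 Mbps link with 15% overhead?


Effective throughput = 10000 * (1 - 15/100) = 8500 Mbps
File size in Mb = 307 * 8 = 2456 Mb
Time = 2456 / 8500
Time = 0.2889 seconds


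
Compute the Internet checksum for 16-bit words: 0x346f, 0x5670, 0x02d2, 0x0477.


Sum all words (with carry folding):
+ 0x346f = 0x346f
+ 0x5670 = 0x8adf
+ 0x02d2 = 0x8db1
+ 0x0477 = 0x9228
One's complement: ~0x9228
Checksum = 0x6dd7


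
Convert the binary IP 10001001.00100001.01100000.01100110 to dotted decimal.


10001001 = 137
00100001 = 33
01100000 = 96
01100110 = 102
IP: 137.33.96.102


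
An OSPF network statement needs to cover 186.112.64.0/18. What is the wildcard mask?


Subnet mask: 255.255.192.0
Wildcard = 255.255.255.255 - subnet mask
255 - 255 = 0
255 - 255 = 0
255 - 192 = 63
255 - 0 = 255
Wildcard: 0.0.63.255


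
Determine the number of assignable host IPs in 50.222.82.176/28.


Host bits = 32 - 28 = 4
Total addresses = 2^4 = 16
Usable = total - 2 (network and broadcast)
Usable hosts: 14


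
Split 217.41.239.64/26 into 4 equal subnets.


New prefix = 26 + 2 = 28
Each subnet has 16 addresses
  217.41.239.64/28
  217.41.239.80/28
  217.41.239.96/28
  217.41.239.112/28
Subnets: 217.41.239.64/28, 217.41.239.80/28, 217.41.239.96/28, 217.41.239.112/28


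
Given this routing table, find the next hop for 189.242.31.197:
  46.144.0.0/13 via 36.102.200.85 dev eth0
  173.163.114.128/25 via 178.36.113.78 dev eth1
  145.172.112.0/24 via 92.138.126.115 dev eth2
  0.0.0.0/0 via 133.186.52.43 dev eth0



Longest prefix match for 189.242.31.197:
  /13 46.144.0.0: no
  /25 173.163.114.128: no
  /24 145.172.112.0: no
  /0 0.0.0.0: MATCH
Selected: next-hop 133.186.52.43 via eth0 (matched /0)


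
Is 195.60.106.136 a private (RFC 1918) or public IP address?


RFC 1918 private ranges:
  10.0.0.0/8 (10.0.0.0 - 10.255.255.255)
  172.16.0.0/12 (172.16.0.0 - 172.31.255.255)
  192.168.0.0/16 (192.168.0.0 - 192.168.255.255)
Public (not in any RFC 1918 range)


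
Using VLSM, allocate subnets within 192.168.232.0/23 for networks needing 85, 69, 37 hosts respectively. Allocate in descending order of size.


85 hosts -> /25 (126 usable): 192.168.232.0/25
69 hosts -> /25 (126 usable): 192.168.232.128/25
37 hosts -> /26 (62 usable): 192.168.233.0/26
Allocation: 192.168.232.0/25 (85 hosts, 126 usable); 192.168.232.128/25 (69 hosts, 126 usable); 192.168.233.0/26 (37 hosts, 62 usable)


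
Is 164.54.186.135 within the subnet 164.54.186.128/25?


Subnet network: 164.54.186.128
Test IP AND mask: 164.54.186.128
Yes, 164.54.186.135 is in 164.54.186.128/25


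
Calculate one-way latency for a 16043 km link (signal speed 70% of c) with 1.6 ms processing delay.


Speed = 0.7 * 3e5 km/s = 210000 km/s
Propagation delay = 16043 / 210000 = 0.0764 s = 76.3952 ms
Processing delay = 1.6 ms
Total one-way latency = 77.9952 ms


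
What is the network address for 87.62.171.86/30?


IP:   01010111.00111110.10101011.01010110
Mask: 11111111.11111111.11111111.11111100
AND operation:
Net:  01010111.00111110.10101011.01010100
Network: 87.62.171.84/30


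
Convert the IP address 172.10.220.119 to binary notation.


172 = 10101100
10 = 00001010
220 = 11011100
119 = 01110111
Binary: 10101100.00001010.11011100.01110111


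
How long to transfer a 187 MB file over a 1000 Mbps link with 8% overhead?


Effective throughput = 1000 * (1 - 8/100) = 920 Mbps
File size in Mb = 187 * 8 = 1496 Mb
Time = 1496 / 920
Time = 1.6261 seconds


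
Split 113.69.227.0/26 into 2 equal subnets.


New prefix = 26 + 1 = 27
Each subnet has 32 addresses
  113.69.227.0/27
  113.69.227.32/27
Subnets: 113.69.227.0/27, 113.69.227.32/27


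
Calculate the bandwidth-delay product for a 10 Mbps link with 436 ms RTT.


BDP = bandwidth * RTT
= 10 Mbps * 436 ms
= 10 * 1e6 * 436 / 1000 bits
= 4360000 bits
= 545000 bytes
= 532.2266 KB
BDP = 4360000 bits (545000 bytes)


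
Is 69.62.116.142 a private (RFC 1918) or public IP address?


RFC 1918 private ranges:
  10.0.0.0/8 (10.0.0.0 - 10.255.255.255)
  172.16.0.0/12 (172.16.0.0 - 172.31.255.255)
  192.168.0.0/16 (192.168.0.0 - 192.168.255.255)
Public (not in any RFC 1918 range)


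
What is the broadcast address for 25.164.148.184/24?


Network: 25.164.148.0/24
Host bits = 8
Set all host bits to 1:
Broadcast: 25.164.148.255


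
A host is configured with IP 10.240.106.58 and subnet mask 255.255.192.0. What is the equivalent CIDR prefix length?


Binary: 11111111.11111111.11000000.00000000
Count leading 1s
Prefix: /18


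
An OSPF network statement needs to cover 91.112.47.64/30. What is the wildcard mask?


Subnet mask: 255.255.255.252
Wildcard = 255.255.255.255 - subnet mask
255 - 255 = 0
255 - 255 = 0
255 - 255 = 0
255 - 252 = 3
Wildcard: 0.0.0.3


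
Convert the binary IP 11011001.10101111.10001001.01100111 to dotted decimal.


11011001 = 217
10101111 = 175
10001001 = 137
01100111 = 103
IP: 217.175.137.103


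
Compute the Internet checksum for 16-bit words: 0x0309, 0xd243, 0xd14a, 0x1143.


Sum all words (with carry folding):
+ 0x0309 = 0x0309
+ 0xd243 = 0xd54c
+ 0xd14a = 0xa697
+ 0x1143 = 0xb7da
One's complement: ~0xb7da
Checksum = 0x4825


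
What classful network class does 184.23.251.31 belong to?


First octet: 184
Binary: 10111000
10xxxxxx -> Class B (128-191)
Class B, default mask 255.255.0.0 (/16)


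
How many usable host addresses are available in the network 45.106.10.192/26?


Host bits = 32 - 26 = 6
Total addresses = 2^6 = 64
Usable = total - 2 (network and broadcast)
Usable hosts: 62


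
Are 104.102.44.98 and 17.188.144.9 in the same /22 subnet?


Mask: 255.255.252.0
104.102.44.98 AND mask = 104.102.44.0
17.188.144.9 AND mask = 17.188.144.0
No, different subnets (104.102.44.0 vs 17.188.144.0)


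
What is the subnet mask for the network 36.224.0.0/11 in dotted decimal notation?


/11 means 11 network bits, 21 host bits
Binary: 11111111111000000000000000000000
Mask: 255.224.0.0


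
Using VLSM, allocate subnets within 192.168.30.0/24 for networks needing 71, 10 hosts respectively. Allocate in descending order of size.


71 hosts -> /25 (126 usable): 192.168.30.0/25
10 hosts -> /28 (14 usable): 192.168.30.128/28
Allocation: 192.168.30.0/25 (71 hosts, 126 usable); 192.168.30.128/28 (10 hosts, 14 usable)


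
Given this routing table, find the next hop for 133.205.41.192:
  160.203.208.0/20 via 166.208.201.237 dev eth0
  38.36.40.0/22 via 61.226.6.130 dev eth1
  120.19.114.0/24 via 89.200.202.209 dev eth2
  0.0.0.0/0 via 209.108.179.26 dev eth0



Longest prefix match for 133.205.41.192:
  /20 160.203.208.0: no
  /22 38.36.40.0: no
  /24 120.19.114.0: no
  /0 0.0.0.0: MATCH
Selected: next-hop 209.108.179.26 via eth0 (matched /0)


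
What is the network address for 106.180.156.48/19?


IP:   01101010.10110100.10011100.00110000
Mask: 11111111.11111111.11100000.00000000
AND operation:
Net:  01101010.10110100.10000000.00000000
Network: 106.180.128.0/19


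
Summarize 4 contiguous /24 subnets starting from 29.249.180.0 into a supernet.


Original prefix: /24
Number of subnets: 4 = 2^2
New prefix = 24 - 2 = 22
Supernet: 29.249.180.0/22


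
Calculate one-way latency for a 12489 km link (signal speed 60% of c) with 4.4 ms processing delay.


Speed = 0.6 * 3e5 km/s = 180000 km/s
Propagation delay = 12489 / 180000 = 0.0694 s = 69.3833 ms
Processing delay = 4.4 ms
Total one-way latency = 73.7833 ms


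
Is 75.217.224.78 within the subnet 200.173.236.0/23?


Subnet network: 200.173.236.0
Test IP AND mask: 75.217.224.0
No, 75.217.224.78 is not in 200.173.236.0/23


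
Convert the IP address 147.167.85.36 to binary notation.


147 = 10010011
167 = 10100111
85 = 01010101
36 = 00100100
Binary: 10010011.10100111.01010101.00100100


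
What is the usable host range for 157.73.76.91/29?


Network: 157.73.76.88
Broadcast: 157.73.76.95
First usable = network + 1
Last usable = broadcast - 1
Range: 157.73.76.89 to 157.73.76.94


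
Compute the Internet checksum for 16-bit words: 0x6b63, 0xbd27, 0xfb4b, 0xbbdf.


Sum all words (with carry folding):
+ 0x6b63 = 0x6b63
+ 0xbd27 = 0x288b
+ 0xfb4b = 0x23d7
+ 0xbbdf = 0xdfb6
One's complement: ~0xdfb6
Checksum = 0x2049


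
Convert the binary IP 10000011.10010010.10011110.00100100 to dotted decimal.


10000011 = 131
10010010 = 146
10011110 = 158
00100100 = 36
IP: 131.146.158.36


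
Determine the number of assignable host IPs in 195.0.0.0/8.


Host bits = 32 - 8 = 24
Total addresses = 2^24 = 16777216
Usable = total - 2 (network and broadcast)
Usable hosts: 16777214


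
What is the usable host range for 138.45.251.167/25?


Network: 138.45.251.128
Broadcast: 138.45.251.255
First usable = network + 1
Last usable = broadcast - 1
Range: 138.45.251.129 to 138.45.251.254


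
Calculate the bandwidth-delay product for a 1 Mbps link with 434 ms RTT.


BDP = bandwidth * RTT
= 1 Mbps * 434 ms
= 1 * 1e6 * 434 / 1000 bits
= 434000 bits
= 54250 bytes
= 52.9785 KB
BDP = 434000 bits (54250 bytes)


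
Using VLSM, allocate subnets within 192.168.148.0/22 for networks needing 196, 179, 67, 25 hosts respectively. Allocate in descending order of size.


196 hosts -> /24 (254 usable): 192.168.148.0/24
179 hosts -> /24 (254 usable): 192.168.149.0/24
67 hosts -> /25 (126 usable): 192.168.150.0/25
25 hosts -> /27 (30 usable): 192.168.150.128/27
Allocation: 192.168.148.0/24 (196 hosts, 254 usable); 192.168.149.0/24 (179 hosts, 254 usable); 192.168.150.0/25 (67 hosts, 126 usable); 192.168.150.128/27 (25 hosts, 30 usable)


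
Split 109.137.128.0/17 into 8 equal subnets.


New prefix = 17 + 3 = 20
Each subnet has 4096 addresses
  109.137.128.0/20
  109.137.144.0/20
  109.137.160.0/20
  109.137.176.0/20
  109.137.192.0/20
  109.137.208.0/20
  109.137.224.0/20
  109.137.240.0/20
Subnets: 109.137.128.0/20, 109.137.144.0/20, 109.137.160.0/20, 109.137.176.0/20, 109.137.192.0/20, 109.137.208.0/20, 109.137.224.0/20, 109.137.240.0/20


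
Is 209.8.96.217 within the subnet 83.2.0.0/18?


Subnet network: 83.2.0.0
Test IP AND mask: 209.8.64.0
No, 209.8.96.217 is not in 83.2.0.0/18


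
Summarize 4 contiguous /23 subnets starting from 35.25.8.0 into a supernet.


Original prefix: /23
Number of subnets: 4 = 2^2
New prefix = 23 - 2 = 21
Supernet: 35.25.8.0/21


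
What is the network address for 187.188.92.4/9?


IP:   10111011.10111100.01011100.00000100
Mask: 11111111.10000000.00000000.00000000
AND operation:
Net:  10111011.10000000.00000000.00000000
Network: 187.128.0.0/9


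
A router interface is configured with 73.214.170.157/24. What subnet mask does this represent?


/24 means 24 network bits, 8 host bits
Binary: 11111111111111111111111100000000
Mask: 255.255.255.0


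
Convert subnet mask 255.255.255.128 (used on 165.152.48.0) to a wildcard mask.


Subnet mask: 255.255.255.128
Wildcard = 255.255.255.255 - subnet mask
255 - 255 = 0
255 - 255 = 0
255 - 255 = 0
255 - 128 = 127
Wildcard: 0.0.0.127


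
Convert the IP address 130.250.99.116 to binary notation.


130 = 10000010
250 = 11111010
99 = 01100011
116 = 01110100
Binary: 10000010.11111010.01100011.01110100


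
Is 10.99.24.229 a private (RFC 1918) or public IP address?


RFC 1918 private ranges:
  10.0.0.0/8 (10.0.0.0 - 10.255.255.255)
  172.16.0.0/12 (172.16.0.0 - 172.31.255.255)
  192.168.0.0/16 (192.168.0.0 - 192.168.255.255)
Private (in 10.0.0.0/8)


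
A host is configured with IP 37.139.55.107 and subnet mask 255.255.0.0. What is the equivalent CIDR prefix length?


Binary: 11111111.11111111.00000000.00000000
Count leading 1s
Prefix: /16


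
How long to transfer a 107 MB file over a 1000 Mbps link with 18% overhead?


Effective throughput = 1000 * (1 - 18/100) = 820.0 Mbps
File size in Mb = 107 * 8 = 856 Mb
Time = 856 / 820.0
Time = 1.0439 seconds


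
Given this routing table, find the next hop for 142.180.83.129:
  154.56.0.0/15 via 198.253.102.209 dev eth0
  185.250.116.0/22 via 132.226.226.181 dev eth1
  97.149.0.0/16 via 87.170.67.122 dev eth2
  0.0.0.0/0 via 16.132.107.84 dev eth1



Longest prefix match for 142.180.83.129:
  /15 154.56.0.0: no
  /22 185.250.116.0: no
  /16 97.149.0.0: no
  /0 0.0.0.0: MATCH
Selected: next-hop 16.132.107.84 via eth1 (matched /0)


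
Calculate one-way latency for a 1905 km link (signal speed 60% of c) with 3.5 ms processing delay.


Speed = 0.6 * 3e5 km/s = 180000 km/s
Propagation delay = 1905 / 180000 = 0.0106 s = 10.5833 ms
Processing delay = 3.5 ms
Total one-way latency = 14.0833 ms


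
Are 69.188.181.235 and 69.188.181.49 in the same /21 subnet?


Mask: 255.255.248.0
69.188.181.235 AND mask = 69.188.176.0
69.188.181.49 AND mask = 69.188.176.0
Yes, same subnet (69.188.176.0)


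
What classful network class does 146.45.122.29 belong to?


First octet: 146
Binary: 10010010
10xxxxxx -> Class B (128-191)
Class B, default mask 255.255.0.0 (/16)


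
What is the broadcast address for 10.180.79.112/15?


Network: 10.180.0.0/15
Host bits = 17
Set all host bits to 1:
Broadcast: 10.181.255.255


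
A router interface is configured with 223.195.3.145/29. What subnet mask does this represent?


/29 means 29 network bits, 3 host bits
Binary: 11111111111111111111111111111000
Mask: 255.255.255.248


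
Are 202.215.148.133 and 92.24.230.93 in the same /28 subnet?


Mask: 255.255.255.240
202.215.148.133 AND mask = 202.215.148.128
92.24.230.93 AND mask = 92.24.230.80
No, different subnets (202.215.148.128 vs 92.24.230.80)


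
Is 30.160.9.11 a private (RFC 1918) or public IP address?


RFC 1918 private ranges:
  10.0.0.0/8 (10.0.0.0 - 10.255.255.255)
  172.16.0.0/12 (172.16.0.0 - 172.31.255.255)
  192.168.0.0/16 (192.168.0.0 - 192.168.255.255)
Public (not in any RFC 1918 range)


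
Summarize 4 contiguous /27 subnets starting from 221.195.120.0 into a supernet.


Original prefix: /27
Number of subnets: 4 = 2^2
New prefix = 27 - 2 = 25
Supernet: 221.195.120.0/25


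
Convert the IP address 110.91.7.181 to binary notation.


110 = 01101110
91 = 01011011
7 = 00000111
181 = 10110101
Binary: 01101110.01011011.00000111.10110101


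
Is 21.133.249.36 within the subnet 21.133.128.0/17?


Subnet network: 21.133.128.0
Test IP AND mask: 21.133.128.0
Yes, 21.133.249.36 is in 21.133.128.0/17


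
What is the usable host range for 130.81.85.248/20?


Network: 130.81.80.0
Broadcast: 130.81.95.255
First usable = network + 1
Last usable = broadcast - 1
Range: 130.81.80.1 to 130.81.95.254


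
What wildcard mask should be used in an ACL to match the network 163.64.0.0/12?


Subnet mask: 255.240.0.0
Wildcard = 255.255.255.255 - subnet mask
255 - 255 = 0
255 - 240 = 15
255 - 0 = 255
255 - 0 = 255
Wildcard: 0.15.255.255


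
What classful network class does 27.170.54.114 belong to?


First octet: 27
Binary: 00011011
0xxxxxxx -> Class A (1-126)
Class A, default mask 255.0.0.0 (/8)


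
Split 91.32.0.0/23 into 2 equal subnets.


New prefix = 23 + 1 = 24
Each subnet has 256 addresses
  91.32.0.0/24
  91.32.1.0/24
Subnets: 91.32.0.0/24, 91.32.1.0/24


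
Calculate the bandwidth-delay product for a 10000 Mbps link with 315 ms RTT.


BDP = bandwidth * RTT
= 10000 Mbps * 315 ms
= 10000 * 1e6 * 315 / 1000 bits
= 3150000000 bits
= 393750000 bytes
= 384521.4844 KB
BDP = 3150000000 bits (393750000 bytes)


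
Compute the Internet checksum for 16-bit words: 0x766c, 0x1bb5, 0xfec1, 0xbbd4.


Sum all words (with carry folding):
+ 0x766c = 0x766c
+ 0x1bb5 = 0x9221
+ 0xfec1 = 0x90e3
+ 0xbbd4 = 0x4cb8
One's complement: ~0x4cb8
Checksum = 0xb347


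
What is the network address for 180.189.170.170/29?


IP:   10110100.10111101.10101010.10101010
Mask: 11111111.11111111.11111111.11111000
AND operation:
Net:  10110100.10111101.10101010.10101000
Network: 180.189.170.168/29


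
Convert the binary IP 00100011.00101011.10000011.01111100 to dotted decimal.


00100011 = 35
00101011 = 43
10000011 = 131
01111100 = 124
IP: 35.43.131.124


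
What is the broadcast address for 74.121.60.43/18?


Network: 74.121.0.0/18
Host bits = 14
Set all host bits to 1:
Broadcast: 74.121.63.255


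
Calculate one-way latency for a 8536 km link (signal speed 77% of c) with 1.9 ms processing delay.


Speed = 0.77 * 3e5 km/s = 231000 km/s
Propagation delay = 8536 / 231000 = 0.037 s = 36.9524 ms
Processing delay = 1.9 ms
Total one-way latency = 38.8524 ms


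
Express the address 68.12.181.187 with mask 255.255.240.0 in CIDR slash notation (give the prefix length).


Binary: 11111111.11111111.11110000.00000000
Count leading 1s
Prefix: /20


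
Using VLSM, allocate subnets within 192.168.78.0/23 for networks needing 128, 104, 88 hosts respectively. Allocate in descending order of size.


128 hosts -> /24 (254 usable): 192.168.78.0/24
104 hosts -> /25 (126 usable): 192.168.79.0/25
88 hosts -> /25 (126 usable): 192.168.79.128/25
Allocation: 192.168.78.0/24 (128 hosts, 254 usable); 192.168.79.0/25 (104 hosts, 126 usable); 192.168.79.128/25 (88 hosts, 126 usable)


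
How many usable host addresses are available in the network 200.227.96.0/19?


Host bits = 32 - 19 = 13
Total addresses = 2^13 = 8192
Usable = total - 2 (network and broadcast)
Usable hosts: 8190


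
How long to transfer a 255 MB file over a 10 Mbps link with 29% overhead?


Effective throughput = 10 * (1 - 29/100) = 7.1 Mbps
File size in Mb = 255 * 8 = 2040 Mb
Time = 2040 / 7.1
Time = 287.3239 seconds


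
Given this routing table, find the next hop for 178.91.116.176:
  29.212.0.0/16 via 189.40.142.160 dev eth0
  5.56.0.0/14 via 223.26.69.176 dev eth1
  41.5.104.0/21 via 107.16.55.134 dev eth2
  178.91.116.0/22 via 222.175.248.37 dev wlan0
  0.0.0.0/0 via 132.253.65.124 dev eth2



Longest prefix match for 178.91.116.176:
  /16 29.212.0.0: no
  /14 5.56.0.0: no
  /21 41.5.104.0: no
  /22 178.91.116.0: MATCH
  /0 0.0.0.0: MATCH
Selected: next-hop 222.175.248.37 via wlan0 (matched /22)


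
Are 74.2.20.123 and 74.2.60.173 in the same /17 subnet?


Mask: 255.255.128.0
74.2.20.123 AND mask = 74.2.0.0
74.2.60.173 AND mask = 74.2.0.0
Yes, same subnet (74.2.0.0)


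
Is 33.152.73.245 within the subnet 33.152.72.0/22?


Subnet network: 33.152.72.0
Test IP AND mask: 33.152.72.0
Yes, 33.152.73.245 is in 33.152.72.0/22


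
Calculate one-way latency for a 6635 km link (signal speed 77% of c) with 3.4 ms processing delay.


Speed = 0.77 * 3e5 km/s = 231000 km/s
Propagation delay = 6635 / 231000 = 0.0287 s = 28.7229 ms
Processing delay = 3.4 ms
Total one-way latency = 32.1229 ms


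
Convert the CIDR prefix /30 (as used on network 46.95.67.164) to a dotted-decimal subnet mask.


/30 means 30 network bits, 2 host bits
Binary: 11111111111111111111111111111100
Mask: 255.255.255.252


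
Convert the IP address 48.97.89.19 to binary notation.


48 = 00110000
97 = 01100001
89 = 01011001
19 = 00010011
Binary: 00110000.01100001.01011001.00010011


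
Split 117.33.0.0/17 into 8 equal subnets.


New prefix = 17 + 3 = 20
Each subnet has 4096 addresses
  117.33.0.0/20
  117.33.16.0/20
  117.33.32.0/20
  117.33.48.0/20
  117.33.64.0/20
  117.33.80.0/20
  117.33.96.0/20
  117.33.112.0/20
Subnets: 117.33.0.0/20, 117.33.16.0/20, 117.33.32.0/20, 117.33.48.0/20, 117.33.64.0/20, 117.33.80.0/20, 117.33.96.0/20, 117.33.112.0/20


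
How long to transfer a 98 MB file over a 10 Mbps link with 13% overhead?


Effective throughput = 10 * (1 - 13/100) = 8.7 Mbps
File size in Mb = 98 * 8 = 784 Mb
Time = 784 / 8.7
Time = 90.1149 seconds


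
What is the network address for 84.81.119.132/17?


IP:   01010100.01010001.01110111.10000100
Mask: 11111111.11111111.10000000.00000000
AND operation:
Net:  01010100.01010001.00000000.00000000
Network: 84.81.0.0/17


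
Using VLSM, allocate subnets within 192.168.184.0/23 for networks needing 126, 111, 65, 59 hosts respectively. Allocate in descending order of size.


126 hosts -> /25 (126 usable): 192.168.184.0/25
111 hosts -> /25 (126 usable): 192.168.184.128/25
65 hosts -> /25 (126 usable): 192.168.185.0/25
59 hosts -> /26 (62 usable): 192.168.185.128/26
Allocation: 192.168.184.0/25 (126 hosts, 126 usable); 192.168.184.128/25 (111 hosts, 126 usable); 192.168.185.0/25 (65 hosts, 126 usable); 192.168.185.128/26 (59 hosts, 62 usable)


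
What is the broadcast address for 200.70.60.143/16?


Network: 200.70.0.0/16
Host bits = 16
Set all host bits to 1:
Broadcast: 200.70.255.255


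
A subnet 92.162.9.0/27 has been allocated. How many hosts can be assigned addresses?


Host bits = 32 - 27 = 5
Total addresses = 2^5 = 32
Usable = total - 2 (network and broadcast)
Usable hosts: 30


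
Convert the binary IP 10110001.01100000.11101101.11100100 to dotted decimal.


10110001 = 177
01100000 = 96
11101101 = 237
11100100 = 228
IP: 177.96.237.228


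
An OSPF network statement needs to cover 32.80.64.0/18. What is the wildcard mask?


Subnet mask: 255.255.192.0
Wildcard = 255.255.255.255 - subnet mask
255 - 255 = 0
255 - 255 = 0
255 - 192 = 63
255 - 0 = 255
Wildcard: 0.0.63.255


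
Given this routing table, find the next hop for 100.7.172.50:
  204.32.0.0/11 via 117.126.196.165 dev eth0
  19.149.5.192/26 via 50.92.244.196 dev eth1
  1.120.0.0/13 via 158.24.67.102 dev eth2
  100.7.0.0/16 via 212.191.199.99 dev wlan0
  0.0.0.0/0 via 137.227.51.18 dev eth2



Longest prefix match for 100.7.172.50:
  /11 204.32.0.0: no
  /26 19.149.5.192: no
  /13 1.120.0.0: no
  /16 100.7.0.0: MATCH
  /0 0.0.0.0: MATCH
Selected: next-hop 212.191.199.99 via wlan0 (matched /16)


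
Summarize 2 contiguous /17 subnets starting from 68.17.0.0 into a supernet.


Original prefix: /17
Number of subnets: 2 = 2^1
New prefix = 17 - 1 = 16
Supernet: 68.17.0.0/16


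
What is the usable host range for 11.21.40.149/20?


Network: 11.21.32.0
Broadcast: 11.21.47.255
First usable = network + 1
Last usable = broadcast - 1
Range: 11.21.32.1 to 11.21.47.254


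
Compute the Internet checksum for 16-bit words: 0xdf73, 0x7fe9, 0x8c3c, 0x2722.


Sum all words (with carry folding):
+ 0xdf73 = 0xdf73
+ 0x7fe9 = 0x5f5d
+ 0x8c3c = 0xeb99
+ 0x2722 = 0x12bc
One's complement: ~0x12bc
Checksum = 0xed43


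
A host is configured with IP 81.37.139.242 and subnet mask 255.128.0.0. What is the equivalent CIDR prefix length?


Binary: 11111111.10000000.00000000.00000000
Count leading 1s
Prefix: /9


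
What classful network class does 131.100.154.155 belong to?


First octet: 131
Binary: 10000011
10xxxxxx -> Class B (128-191)
Class B, default mask 255.255.0.0 (/16)


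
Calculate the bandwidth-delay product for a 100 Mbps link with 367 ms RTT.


BDP = bandwidth * RTT
= 100 Mbps * 367 ms
= 100 * 1e6 * 367 / 1000 bits
= 36700000 bits
= 4587500 bytes
= 4479.9805 KB
BDP = 36700000 bits (4587500 bytes)


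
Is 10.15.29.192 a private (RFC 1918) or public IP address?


RFC 1918 private ranges:
  10.0.0.0/8 (10.0.0.0 - 10.255.255.255)
  172.16.0.0/12 (172.16.0.0 - 172.31.255.255)
  192.168.0.0/16 (192.168.0.0 - 192.168.255.255)
Private (in 10.0.0.0/8)


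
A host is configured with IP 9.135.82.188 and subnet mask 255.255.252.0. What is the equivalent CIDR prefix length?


Binary: 11111111.11111111.11111100.00000000
Count leading 1s
Prefix: /22


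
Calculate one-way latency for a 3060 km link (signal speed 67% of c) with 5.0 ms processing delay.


Speed = 0.67 * 3e5 km/s = 201000 km/s
Propagation delay = 3060 / 201000 = 0.0152 s = 15.2239 ms
Processing delay = 5.0 ms
Total one-way latency = 20.2239 ms


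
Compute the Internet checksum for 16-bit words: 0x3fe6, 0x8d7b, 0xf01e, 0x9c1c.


Sum all words (with carry folding):
+ 0x3fe6 = 0x3fe6
+ 0x8d7b = 0xcd61
+ 0xf01e = 0xbd80
+ 0x9c1c = 0x599d
One's complement: ~0x599d
Checksum = 0xa662


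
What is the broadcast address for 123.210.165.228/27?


Network: 123.210.165.224/27
Host bits = 5
Set all host bits to 1:
Broadcast: 123.210.165.255


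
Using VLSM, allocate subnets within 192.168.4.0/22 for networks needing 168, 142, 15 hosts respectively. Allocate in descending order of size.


168 hosts -> /24 (254 usable): 192.168.4.0/24
142 hosts -> /24 (254 usable): 192.168.5.0/24
15 hosts -> /27 (30 usable): 192.168.6.0/27
Allocation: 192.168.4.0/24 (168 hosts, 254 usable); 192.168.5.0/24 (142 hosts, 254 usable); 192.168.6.0/27 (15 hosts, 30 usable)


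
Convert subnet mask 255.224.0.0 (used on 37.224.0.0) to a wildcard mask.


Subnet mask: 255.224.0.0
Wildcard = 255.255.255.255 - subnet mask
255 - 255 = 0
255 - 224 = 31
255 - 0 = 255
255 - 0 = 255
Wildcard: 0.31.255.255


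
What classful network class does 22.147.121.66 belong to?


First octet: 22
Binary: 00010110
0xxxxxxx -> Class A (1-126)
Class A, default mask 255.0.0.0 (/8)


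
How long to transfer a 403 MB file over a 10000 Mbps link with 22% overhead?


Effective throughput = 10000 * (1 - 22/100) = 7800 Mbps
File size in Mb = 403 * 8 = 3224 Mb
Time = 3224 / 7800
Time = 0.4133 seconds


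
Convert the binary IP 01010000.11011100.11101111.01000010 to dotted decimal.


01010000 = 80
11011100 = 220
11101111 = 239
01000010 = 66
IP: 80.220.239.66


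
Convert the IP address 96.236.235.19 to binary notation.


96 = 01100000
236 = 11101100
235 = 11101011
19 = 00010011
Binary: 01100000.11101100.11101011.00010011


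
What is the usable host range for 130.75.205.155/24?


Network: 130.75.205.0
Broadcast: 130.75.205.255
First usable = network + 1
Last usable = broadcast - 1
Range: 130.75.205.1 to 130.75.205.254


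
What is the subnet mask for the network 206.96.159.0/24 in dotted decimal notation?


/24 means 24 network bits, 8 host bits
Binary: 11111111111111111111111100000000
Mask: 255.255.255.0


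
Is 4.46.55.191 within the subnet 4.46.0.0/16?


Subnet network: 4.46.0.0
Test IP AND mask: 4.46.0.0
Yes, 4.46.55.191 is in 4.46.0.0/16


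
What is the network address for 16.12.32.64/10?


IP:   00010000.00001100.00100000.01000000
Mask: 11111111.11000000.00000000.00000000
AND operation:
Net:  00010000.00000000.00000000.00000000
Network: 16.0.0.0/10


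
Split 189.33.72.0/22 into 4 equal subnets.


New prefix = 22 + 2 = 24
Each subnet has 256 addresses
  189.33.72.0/24
  189.33.73.0/24
  189.33.74.0/24
  189.33.75.0/24
Subnets: 189.33.72.0/24, 189.33.73.0/24, 189.33.74.0/24, 189.33.75.0/24


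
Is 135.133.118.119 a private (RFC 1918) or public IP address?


RFC 1918 private ranges:
  10.0.0.0/8 (10.0.0.0 - 10.255.255.255)
  172.16.0.0/12 (172.16.0.0 - 172.31.255.255)
  192.168.0.0/16 (192.168.0.0 - 192.168.255.255)
Public (not in any RFC 1918 range)


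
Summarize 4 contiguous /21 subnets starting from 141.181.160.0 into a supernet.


Original prefix: /21
Number of subnets: 4 = 2^2
New prefix = 21 - 2 = 19
Supernet: 141.181.160.0/19


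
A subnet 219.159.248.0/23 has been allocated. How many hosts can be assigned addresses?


Host bits = 32 - 23 = 9
Total addresses = 2^9 = 512
Usable = total - 2 (network and broadcast)
Usable hosts: 510


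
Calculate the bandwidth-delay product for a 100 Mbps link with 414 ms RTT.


BDP = bandwidth * RTT
= 100 Mbps * 414 ms
= 100 * 1e6 * 414 / 1000 bits
= 41400000 bits
= 5175000 bytes
= 5053.7109 KB
BDP = 41400000 bits (5175000 bytes)


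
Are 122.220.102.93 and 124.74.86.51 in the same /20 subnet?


Mask: 255.255.240.0
122.220.102.93 AND mask = 122.220.96.0
124.74.86.51 AND mask = 124.74.80.0
No, different subnets (122.220.96.0 vs 124.74.80.0)


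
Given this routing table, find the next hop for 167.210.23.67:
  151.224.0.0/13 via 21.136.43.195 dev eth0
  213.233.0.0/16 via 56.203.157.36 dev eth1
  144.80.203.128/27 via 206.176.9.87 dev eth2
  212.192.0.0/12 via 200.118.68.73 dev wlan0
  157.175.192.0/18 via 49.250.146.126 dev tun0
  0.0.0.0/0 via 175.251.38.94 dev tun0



Longest prefix match for 167.210.23.67:
  /13 151.224.0.0: no
  /16 213.233.0.0: no
  /27 144.80.203.128: no
  /12 212.192.0.0: no
  /18 157.175.192.0: no
  /0 0.0.0.0: MATCH
Selected: next-hop 175.251.38.94 via tun0 (matched /0)


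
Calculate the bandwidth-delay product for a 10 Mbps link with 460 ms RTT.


BDP = bandwidth * RTT
= 10 Mbps * 460 ms
= 10 * 1e6 * 460 / 1000 bits
= 4600000 bits
= 575000 bytes
= 561.5234 KB
BDP = 4600000 bits (575000 bytes)
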